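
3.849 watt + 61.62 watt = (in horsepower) 0.0878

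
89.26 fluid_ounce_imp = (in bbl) 0.01595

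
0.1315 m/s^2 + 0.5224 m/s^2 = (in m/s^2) 0.6539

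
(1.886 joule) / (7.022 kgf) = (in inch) 1.078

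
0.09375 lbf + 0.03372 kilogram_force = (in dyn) 7.477e+04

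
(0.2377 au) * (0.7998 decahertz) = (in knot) 5.528e+11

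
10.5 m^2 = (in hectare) 0.00105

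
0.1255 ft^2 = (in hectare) 1.166e-06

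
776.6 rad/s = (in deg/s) 4.45e+04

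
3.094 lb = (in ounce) 49.5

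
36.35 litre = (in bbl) 0.2286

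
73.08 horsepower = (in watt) 5.45e+04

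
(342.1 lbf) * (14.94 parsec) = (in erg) 7.015e+27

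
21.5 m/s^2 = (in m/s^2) 21.5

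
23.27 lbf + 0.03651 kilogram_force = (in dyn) 1.039e+07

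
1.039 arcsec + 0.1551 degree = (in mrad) 2.712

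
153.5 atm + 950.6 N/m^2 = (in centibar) 1.555e+04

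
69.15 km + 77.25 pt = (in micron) 6.915e+10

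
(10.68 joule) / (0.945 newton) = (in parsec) 3.663e-16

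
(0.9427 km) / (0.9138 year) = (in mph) 7.318e-05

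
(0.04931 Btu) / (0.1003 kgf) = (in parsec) 1.714e-15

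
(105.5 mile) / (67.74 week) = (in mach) 1.217e-05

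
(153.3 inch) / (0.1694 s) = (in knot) 44.68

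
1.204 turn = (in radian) 7.565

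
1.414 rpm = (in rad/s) 0.1481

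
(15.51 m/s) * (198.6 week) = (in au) 0.01245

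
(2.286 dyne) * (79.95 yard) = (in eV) 1.043e+16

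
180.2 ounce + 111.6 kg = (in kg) 116.7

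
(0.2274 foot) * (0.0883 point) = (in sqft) 2.324e-05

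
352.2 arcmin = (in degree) 5.87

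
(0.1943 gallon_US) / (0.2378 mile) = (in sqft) 2.069e-05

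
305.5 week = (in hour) 5.132e+04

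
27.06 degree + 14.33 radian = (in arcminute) 5.089e+04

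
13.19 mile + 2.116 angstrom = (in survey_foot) 6.964e+04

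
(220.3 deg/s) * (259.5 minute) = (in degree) 3.43e+06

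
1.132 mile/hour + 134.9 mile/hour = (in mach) 0.1786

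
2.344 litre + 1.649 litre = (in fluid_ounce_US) 135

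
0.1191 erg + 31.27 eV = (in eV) 7.434e+10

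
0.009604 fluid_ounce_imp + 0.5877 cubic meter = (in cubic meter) 0.5877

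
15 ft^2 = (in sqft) 15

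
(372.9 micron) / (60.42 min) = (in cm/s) 1.029e-05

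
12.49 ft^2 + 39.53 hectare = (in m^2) 3.953e+05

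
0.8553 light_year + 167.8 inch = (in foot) 2.655e+16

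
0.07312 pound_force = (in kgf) 0.03317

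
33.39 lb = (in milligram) 1.515e+07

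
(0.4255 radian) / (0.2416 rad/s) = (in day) 2.038e-05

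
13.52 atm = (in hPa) 1.37e+04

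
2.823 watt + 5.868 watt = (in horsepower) 0.01165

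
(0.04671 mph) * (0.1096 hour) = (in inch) 324.4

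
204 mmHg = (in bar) 0.272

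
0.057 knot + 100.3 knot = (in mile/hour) 115.5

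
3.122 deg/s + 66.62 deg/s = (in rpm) 11.62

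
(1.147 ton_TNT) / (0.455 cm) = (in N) 1.055e+12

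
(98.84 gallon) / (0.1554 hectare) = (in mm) 0.2408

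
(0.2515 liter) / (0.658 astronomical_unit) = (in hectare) 2.555e-19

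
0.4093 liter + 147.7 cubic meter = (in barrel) 929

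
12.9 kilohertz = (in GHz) 1.29e-05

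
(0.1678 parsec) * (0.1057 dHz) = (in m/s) 5.473e+13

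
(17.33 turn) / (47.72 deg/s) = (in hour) 0.03632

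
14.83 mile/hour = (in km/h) 23.87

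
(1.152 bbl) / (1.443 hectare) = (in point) 0.03598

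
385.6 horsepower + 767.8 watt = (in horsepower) 386.6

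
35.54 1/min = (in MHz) 5.923e-07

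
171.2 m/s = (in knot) 332.8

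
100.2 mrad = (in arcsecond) 2.067e+04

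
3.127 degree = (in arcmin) 187.6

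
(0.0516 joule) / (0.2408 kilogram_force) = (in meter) 0.02185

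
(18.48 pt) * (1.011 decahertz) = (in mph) 0.1474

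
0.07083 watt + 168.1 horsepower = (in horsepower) 168.1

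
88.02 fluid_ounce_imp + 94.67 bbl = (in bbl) 94.69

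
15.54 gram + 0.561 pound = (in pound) 0.5953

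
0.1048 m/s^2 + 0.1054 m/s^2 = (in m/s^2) 0.2102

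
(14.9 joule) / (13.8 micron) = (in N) 1.08e+06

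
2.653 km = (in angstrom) 2.653e+13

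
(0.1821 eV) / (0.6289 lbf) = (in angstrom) 1.043e-10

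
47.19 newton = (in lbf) 10.61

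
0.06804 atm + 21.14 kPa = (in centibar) 28.03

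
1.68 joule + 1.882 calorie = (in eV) 5.963e+19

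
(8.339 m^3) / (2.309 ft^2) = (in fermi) 3.887e+16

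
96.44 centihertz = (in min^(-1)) 57.86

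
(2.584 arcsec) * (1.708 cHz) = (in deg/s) 1.226e-05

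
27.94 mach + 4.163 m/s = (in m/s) 9518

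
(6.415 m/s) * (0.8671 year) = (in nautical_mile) 9.472e+04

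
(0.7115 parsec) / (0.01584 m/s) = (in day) 1.604e+13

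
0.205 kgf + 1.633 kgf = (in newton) 18.02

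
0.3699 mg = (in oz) 1.305e-05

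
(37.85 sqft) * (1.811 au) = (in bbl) 5.992e+12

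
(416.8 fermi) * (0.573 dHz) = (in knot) 4.642e-14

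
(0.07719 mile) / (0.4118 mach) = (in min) 0.01477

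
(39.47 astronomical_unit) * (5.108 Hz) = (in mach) 8.858e+10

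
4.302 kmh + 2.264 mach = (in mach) 2.268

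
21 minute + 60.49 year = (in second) 1.908e+09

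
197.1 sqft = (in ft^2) 197.1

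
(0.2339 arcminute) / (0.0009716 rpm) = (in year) 2.12e-08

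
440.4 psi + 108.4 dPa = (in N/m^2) 3.036e+06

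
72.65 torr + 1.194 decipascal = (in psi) 1.405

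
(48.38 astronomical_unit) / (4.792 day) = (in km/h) 6.293e+07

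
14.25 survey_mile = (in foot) 7.524e+04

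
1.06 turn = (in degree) 381.6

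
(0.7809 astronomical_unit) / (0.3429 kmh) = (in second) 1.226e+12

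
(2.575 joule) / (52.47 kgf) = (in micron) 5004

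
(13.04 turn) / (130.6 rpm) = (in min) 0.09985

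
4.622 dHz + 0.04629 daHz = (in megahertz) 9.251e-07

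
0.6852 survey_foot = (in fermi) 2.088e+14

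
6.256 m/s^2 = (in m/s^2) 6.256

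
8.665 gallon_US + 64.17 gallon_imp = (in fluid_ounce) 1.097e+04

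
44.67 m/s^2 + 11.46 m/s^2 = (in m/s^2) 56.13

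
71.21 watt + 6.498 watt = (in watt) 77.71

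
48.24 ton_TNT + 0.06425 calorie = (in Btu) 1.913e+08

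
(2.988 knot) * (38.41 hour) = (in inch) 8.368e+06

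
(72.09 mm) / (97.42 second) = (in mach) 2.173e-06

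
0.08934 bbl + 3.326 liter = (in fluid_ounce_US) 592.8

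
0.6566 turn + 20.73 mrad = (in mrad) 4146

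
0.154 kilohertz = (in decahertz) 15.4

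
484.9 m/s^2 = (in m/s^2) 484.9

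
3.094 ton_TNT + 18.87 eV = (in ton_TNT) 3.094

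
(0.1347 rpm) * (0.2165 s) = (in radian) 0.003054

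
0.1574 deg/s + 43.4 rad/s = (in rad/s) 43.4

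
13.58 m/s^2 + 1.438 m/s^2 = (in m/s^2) 15.02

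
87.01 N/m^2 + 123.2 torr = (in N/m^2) 1.651e+04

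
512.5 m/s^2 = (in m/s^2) 512.5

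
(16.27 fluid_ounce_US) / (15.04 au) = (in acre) 5.284e-20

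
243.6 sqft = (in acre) 0.005592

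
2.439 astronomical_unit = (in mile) 2.267e+08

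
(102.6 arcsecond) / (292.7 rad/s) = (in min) 2.832e-08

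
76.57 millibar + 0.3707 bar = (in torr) 335.5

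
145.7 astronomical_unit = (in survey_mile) 1.354e+10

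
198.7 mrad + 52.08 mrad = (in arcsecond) 5.173e+04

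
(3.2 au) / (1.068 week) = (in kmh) 2.668e+06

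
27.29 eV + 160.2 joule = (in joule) 160.2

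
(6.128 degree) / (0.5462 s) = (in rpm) 1.87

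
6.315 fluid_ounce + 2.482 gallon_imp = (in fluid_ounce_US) 387.9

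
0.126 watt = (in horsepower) 0.000169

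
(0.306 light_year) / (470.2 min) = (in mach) 3.014e+08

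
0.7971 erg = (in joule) 7.971e-08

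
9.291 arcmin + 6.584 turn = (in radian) 41.37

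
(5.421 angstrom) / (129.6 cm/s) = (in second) 4.183e-10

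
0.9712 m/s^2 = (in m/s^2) 0.9712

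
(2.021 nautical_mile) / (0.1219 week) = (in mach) 0.0001491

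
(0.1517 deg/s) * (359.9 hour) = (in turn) 546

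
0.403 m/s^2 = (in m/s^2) 0.403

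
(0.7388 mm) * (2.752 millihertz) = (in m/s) 2.033e-06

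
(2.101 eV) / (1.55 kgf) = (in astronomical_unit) 1.48e-31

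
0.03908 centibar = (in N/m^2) 39.08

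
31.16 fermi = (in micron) 3.116e-08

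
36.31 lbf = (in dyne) 1.615e+07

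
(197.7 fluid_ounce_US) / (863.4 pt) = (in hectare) 1.92e-06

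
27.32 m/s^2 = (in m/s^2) 27.32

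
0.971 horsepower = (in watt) 724.1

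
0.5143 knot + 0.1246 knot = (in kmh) 1.183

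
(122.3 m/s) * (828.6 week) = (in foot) 2.011e+11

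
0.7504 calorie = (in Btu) 0.002976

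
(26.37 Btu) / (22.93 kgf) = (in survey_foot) 405.9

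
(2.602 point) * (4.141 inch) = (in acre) 2.386e-08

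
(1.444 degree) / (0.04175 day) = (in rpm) 6.672e-05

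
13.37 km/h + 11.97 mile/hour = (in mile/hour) 20.28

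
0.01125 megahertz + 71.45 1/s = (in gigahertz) 1.132e-05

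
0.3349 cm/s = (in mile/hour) 0.007491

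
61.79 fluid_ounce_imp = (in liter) 1.756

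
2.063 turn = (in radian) 12.96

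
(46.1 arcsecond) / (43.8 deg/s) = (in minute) 4.873e-06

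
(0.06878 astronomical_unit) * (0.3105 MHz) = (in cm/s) 3.195e+17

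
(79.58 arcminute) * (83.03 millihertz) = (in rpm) 0.01835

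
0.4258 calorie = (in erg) 1.782e+07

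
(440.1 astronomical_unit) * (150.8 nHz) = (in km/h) 3.574e+07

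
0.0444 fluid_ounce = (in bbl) 8.259e-06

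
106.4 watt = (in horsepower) 0.1427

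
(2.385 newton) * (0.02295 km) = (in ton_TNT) 1.308e-08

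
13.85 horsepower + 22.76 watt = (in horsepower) 13.88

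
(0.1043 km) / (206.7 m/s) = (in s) 0.5046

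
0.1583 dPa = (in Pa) 0.01583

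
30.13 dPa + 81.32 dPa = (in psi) 0.001616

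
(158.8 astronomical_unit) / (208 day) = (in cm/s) 1.322e+08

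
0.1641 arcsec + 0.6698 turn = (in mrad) 4208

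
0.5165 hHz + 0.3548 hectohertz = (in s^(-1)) 87.13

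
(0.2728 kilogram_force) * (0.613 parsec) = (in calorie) 1.209e+16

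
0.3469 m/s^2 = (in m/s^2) 0.3469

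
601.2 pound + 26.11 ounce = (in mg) 2.734e+08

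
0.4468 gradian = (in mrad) 7.018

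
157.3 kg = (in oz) 5549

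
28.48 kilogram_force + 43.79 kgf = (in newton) 708.7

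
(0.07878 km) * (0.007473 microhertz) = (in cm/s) 5.887e-05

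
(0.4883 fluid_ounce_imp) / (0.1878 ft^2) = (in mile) 4.941e-07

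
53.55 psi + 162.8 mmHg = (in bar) 3.909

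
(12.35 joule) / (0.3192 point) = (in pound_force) 2.466e+04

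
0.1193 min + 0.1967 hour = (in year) 2.268e-05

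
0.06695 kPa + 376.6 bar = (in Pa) 3.766e+07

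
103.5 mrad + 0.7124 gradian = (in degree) 6.571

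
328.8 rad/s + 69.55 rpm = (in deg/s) 1.926e+04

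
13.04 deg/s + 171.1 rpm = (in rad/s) 18.15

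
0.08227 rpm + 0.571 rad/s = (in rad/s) 0.5796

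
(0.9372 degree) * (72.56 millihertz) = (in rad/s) 0.001187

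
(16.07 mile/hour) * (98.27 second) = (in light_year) 7.462e-14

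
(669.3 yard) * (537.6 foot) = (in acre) 24.78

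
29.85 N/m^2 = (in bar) 0.0002985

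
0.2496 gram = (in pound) 0.0005503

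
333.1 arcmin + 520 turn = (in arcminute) 1.123e+07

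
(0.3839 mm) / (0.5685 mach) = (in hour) 5.509e-10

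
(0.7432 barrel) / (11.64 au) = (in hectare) 6.786e-18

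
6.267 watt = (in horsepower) 0.008404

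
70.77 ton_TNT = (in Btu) 2.807e+08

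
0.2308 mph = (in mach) 0.000303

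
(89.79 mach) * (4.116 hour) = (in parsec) 1.468e-08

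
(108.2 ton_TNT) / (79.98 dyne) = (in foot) 1.857e+15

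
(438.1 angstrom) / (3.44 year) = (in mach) 1.186e-18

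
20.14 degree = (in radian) 0.3515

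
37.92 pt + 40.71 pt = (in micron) 2.774e+04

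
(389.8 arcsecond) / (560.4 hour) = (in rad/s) 9.367e-10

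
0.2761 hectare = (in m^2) 2761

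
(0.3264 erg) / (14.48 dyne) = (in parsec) 7.305e-21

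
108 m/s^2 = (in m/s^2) 108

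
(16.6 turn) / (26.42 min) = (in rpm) 0.6283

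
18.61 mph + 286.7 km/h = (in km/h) 316.6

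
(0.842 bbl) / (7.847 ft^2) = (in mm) 183.6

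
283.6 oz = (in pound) 17.73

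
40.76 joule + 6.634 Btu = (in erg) 7.04e+10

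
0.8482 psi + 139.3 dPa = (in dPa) 5.862e+04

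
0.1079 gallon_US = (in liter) 0.4084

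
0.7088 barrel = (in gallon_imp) 24.79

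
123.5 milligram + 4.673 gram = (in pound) 0.01057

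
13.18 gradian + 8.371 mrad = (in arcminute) 740.5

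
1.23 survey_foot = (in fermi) 3.749e+14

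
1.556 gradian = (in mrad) 24.44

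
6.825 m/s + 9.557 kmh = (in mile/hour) 21.21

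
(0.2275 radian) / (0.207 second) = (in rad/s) 1.099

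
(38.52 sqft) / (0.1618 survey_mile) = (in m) 0.01374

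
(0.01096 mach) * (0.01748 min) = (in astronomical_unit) 2.616e-11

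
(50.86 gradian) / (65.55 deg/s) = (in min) 0.01164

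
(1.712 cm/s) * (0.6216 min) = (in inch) 25.14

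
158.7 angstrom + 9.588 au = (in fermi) 1.434e+27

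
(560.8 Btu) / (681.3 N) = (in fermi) 8.685e+17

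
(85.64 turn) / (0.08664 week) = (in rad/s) 0.01027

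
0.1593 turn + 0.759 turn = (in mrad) 5770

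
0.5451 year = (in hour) 4775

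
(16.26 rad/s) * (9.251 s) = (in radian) 150.4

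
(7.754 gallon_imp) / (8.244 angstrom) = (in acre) 1.057e+04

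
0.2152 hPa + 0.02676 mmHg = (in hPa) 0.2509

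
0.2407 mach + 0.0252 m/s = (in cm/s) 8198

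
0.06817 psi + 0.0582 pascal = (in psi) 0.06818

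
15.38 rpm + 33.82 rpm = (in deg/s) 295.2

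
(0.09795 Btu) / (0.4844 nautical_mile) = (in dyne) 1.152e+04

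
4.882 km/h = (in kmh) 4.882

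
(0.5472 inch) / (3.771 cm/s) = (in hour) 0.0001024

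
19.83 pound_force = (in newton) 88.21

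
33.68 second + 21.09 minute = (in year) 4.119e-05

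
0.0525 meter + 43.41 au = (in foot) 2.131e+13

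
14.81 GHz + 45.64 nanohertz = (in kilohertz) 1.481e+07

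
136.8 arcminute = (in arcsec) 8208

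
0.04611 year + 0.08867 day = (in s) 1.462e+06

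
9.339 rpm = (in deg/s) 56.03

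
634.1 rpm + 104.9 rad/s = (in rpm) 1636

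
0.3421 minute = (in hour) 0.005702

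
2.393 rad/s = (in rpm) 22.85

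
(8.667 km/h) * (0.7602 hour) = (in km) 6.589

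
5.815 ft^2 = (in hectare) 5.402e-05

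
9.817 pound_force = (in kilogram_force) 4.453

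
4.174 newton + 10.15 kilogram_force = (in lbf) 23.32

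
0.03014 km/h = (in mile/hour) 0.01873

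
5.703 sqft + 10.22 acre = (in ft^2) 4.452e+05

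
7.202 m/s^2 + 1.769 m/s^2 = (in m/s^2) 8.971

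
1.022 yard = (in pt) 2649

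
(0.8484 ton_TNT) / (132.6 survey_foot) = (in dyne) 8.783e+12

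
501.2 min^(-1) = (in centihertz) 835.3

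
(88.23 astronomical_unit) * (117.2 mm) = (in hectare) 1.547e+08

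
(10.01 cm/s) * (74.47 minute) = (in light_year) 4.728e-14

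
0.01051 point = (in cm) 0.0003708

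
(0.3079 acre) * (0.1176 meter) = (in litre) 1.465e+05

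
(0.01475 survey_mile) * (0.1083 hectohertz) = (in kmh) 925.5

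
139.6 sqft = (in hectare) 0.001297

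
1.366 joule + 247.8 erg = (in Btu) 0.001295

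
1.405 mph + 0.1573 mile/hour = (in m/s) 0.6984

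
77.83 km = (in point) 2.206e+08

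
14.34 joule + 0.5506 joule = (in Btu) 0.01411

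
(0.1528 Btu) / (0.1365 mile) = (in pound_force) 0.165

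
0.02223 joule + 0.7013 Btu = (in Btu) 0.7013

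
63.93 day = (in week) 9.133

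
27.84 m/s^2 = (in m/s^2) 27.84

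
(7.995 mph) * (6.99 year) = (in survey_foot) 2.585e+09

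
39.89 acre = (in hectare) 16.14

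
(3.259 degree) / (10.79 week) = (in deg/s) 4.994e-07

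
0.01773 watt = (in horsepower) 2.378e-05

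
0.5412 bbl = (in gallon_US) 22.73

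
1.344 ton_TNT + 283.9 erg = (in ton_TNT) 1.344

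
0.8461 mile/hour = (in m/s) 0.3782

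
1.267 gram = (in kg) 0.001267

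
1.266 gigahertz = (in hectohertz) 1.266e+07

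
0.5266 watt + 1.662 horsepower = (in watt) 1240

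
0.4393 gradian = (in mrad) 6.901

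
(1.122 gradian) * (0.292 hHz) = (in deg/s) 29.49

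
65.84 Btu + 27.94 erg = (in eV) 4.336e+23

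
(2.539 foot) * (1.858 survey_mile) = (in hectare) 0.2314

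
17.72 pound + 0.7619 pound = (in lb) 18.48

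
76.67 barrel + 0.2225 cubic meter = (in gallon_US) 3279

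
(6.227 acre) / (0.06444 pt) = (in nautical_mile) 5.985e+05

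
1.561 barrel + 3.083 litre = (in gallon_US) 66.38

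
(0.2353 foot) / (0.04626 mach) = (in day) 5.27e-08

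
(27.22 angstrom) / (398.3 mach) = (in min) 3.345e-16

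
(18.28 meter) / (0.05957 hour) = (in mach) 0.0002503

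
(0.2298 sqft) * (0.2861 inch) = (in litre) 0.1551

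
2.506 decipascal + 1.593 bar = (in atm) 1.572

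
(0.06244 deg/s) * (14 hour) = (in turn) 8.742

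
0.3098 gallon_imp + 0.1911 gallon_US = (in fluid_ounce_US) 72.08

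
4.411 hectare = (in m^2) 4.411e+04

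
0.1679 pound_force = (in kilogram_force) 0.07616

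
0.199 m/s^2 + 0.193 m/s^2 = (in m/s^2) 0.392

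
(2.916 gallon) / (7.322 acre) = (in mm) 0.0003725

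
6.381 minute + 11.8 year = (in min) 6.202e+06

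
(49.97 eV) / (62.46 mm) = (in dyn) 1.282e-11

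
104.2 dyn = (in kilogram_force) 0.0001063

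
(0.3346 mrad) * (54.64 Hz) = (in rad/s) 0.01828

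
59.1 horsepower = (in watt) 4.407e+04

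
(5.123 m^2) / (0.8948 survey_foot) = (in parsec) 6.087e-16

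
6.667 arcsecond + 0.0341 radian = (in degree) 1.956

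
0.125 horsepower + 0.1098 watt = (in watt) 93.32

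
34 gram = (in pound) 0.07496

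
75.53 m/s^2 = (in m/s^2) 75.53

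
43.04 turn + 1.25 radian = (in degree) 1.557e+04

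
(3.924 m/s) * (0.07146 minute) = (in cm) 1682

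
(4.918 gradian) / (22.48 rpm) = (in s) 0.03282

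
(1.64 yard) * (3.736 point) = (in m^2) 0.001976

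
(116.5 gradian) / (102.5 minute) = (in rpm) 0.002841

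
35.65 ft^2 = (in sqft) 35.65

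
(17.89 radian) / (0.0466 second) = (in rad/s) 383.9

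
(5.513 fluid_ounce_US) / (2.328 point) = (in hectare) 1.985e-05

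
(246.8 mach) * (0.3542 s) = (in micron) 2.977e+10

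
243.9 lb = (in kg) 110.6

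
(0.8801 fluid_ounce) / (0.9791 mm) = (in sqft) 0.2861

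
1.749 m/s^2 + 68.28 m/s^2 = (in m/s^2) 70.03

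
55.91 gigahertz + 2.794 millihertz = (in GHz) 55.91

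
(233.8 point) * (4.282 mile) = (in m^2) 568.4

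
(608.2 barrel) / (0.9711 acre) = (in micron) 2.461e+04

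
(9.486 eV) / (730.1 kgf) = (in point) 6.017e-19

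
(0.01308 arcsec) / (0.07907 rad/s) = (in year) 2.543e-14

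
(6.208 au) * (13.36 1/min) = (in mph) 4.626e+11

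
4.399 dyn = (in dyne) 4.399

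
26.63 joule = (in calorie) 6.365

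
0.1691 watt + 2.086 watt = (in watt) 2.255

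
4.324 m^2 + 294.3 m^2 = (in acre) 0.07379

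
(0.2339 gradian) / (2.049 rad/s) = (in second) 0.001793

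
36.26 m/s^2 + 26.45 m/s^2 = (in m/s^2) 62.71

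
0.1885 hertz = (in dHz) 1.885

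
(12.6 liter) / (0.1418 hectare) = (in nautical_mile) 4.798e-09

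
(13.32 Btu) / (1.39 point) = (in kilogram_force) 2.922e+06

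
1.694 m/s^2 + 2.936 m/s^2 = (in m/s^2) 4.63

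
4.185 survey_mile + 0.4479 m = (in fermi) 6.736e+18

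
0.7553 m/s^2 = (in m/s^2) 0.7553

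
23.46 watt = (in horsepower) 0.03146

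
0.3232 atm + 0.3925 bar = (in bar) 0.72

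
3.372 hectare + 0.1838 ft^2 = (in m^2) 3.372e+04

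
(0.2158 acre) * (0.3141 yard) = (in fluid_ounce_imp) 8.828e+06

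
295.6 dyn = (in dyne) 295.6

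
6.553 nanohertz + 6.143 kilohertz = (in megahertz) 0.006143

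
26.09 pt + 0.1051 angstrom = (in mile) 5.719e-06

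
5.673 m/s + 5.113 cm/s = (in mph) 12.8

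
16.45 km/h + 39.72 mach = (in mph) 3.026e+04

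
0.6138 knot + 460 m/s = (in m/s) 460.3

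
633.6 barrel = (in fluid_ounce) 3.406e+06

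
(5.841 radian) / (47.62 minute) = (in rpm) 0.01952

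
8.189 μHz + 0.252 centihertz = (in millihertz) 2.528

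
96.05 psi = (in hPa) 6622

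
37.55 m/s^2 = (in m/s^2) 37.55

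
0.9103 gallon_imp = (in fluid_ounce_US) 139.9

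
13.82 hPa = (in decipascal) 1.382e+04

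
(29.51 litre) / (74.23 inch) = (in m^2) 0.01565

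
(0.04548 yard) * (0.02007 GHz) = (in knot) 1.622e+06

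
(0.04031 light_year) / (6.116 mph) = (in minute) 2.325e+12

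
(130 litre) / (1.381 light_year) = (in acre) 2.459e-21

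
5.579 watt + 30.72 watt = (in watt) 36.3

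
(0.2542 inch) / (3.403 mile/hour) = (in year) 1.346e-10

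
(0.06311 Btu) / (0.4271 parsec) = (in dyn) 5.052e-10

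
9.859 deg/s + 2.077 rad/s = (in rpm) 21.48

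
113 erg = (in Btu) 1.071e-08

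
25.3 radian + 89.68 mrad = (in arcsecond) 5.237e+06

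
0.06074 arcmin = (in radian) 1.767e-05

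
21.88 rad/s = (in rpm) 208.9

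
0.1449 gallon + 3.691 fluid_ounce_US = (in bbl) 0.004137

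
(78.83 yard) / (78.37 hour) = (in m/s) 0.0002555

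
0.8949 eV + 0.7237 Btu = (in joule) 763.5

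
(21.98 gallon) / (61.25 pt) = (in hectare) 0.0003851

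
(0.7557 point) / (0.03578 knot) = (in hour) 4.023e-06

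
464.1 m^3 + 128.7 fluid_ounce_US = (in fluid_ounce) 1.569e+07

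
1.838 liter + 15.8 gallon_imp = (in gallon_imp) 16.2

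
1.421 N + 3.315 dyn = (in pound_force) 0.3195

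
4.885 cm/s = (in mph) 0.1093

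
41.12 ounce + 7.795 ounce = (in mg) 1.387e+06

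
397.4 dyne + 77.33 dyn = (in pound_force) 0.001067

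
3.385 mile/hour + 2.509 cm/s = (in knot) 2.99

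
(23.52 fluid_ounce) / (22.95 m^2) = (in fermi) 3.031e+10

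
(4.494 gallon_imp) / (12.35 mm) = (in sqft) 17.81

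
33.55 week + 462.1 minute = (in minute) 3.386e+05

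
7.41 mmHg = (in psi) 0.1433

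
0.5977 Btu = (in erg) 6.306e+09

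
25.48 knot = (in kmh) 47.19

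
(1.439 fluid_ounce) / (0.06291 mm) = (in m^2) 0.6765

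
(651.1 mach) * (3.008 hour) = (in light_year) 2.538e-07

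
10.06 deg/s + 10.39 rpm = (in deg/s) 72.4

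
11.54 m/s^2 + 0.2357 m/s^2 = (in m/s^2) 11.78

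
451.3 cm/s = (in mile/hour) 10.1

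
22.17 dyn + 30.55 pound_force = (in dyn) 1.359e+07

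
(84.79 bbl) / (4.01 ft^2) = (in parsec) 1.173e-15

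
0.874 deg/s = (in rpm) 0.1457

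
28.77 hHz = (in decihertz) 2.877e+04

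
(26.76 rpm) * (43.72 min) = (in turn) 1170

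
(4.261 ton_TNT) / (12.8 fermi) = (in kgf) 1.42e+23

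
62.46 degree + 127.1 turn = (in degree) 4.582e+04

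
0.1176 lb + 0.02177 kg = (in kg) 0.07511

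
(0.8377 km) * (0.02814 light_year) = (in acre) 5.511e+13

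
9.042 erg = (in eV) 5.644e+12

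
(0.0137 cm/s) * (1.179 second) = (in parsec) 5.235e-21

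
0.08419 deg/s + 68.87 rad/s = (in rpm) 657.7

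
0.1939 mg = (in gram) 0.0001939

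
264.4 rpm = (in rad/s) 27.69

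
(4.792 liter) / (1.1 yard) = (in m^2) 0.004764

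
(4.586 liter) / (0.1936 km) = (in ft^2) 0.000255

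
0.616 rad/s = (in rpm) 5.882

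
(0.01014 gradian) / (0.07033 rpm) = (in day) 2.503e-07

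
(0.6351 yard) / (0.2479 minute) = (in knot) 0.07589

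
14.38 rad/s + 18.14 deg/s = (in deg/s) 842.1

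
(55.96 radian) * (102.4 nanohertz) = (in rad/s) 5.73e-06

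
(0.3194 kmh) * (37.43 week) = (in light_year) 2.123e-10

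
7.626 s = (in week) 1.261e-05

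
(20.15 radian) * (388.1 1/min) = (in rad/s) 130.3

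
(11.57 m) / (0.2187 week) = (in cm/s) 0.008747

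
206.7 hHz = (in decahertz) 2067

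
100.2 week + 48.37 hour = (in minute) 1.013e+06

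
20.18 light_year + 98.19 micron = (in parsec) 6.187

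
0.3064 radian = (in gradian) 19.51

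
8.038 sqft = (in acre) 0.0001845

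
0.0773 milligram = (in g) 7.73e-05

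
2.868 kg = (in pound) 6.323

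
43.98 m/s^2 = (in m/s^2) 43.98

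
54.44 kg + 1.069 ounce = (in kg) 54.47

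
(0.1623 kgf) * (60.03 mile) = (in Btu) 145.7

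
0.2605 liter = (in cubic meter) 0.0002605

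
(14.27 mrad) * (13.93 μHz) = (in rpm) 1.898e-06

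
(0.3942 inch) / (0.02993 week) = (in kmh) 1.991e-06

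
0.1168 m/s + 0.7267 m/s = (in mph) 1.887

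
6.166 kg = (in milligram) 6.166e+06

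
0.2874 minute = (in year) 5.468e-07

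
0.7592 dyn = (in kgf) 7.742e-07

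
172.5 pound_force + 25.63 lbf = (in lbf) 198.1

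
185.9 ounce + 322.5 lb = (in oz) 5346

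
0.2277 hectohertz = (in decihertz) 227.7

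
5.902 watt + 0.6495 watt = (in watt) 6.551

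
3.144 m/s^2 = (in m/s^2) 3.144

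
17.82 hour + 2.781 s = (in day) 0.7425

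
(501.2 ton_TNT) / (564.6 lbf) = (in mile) 5.188e+05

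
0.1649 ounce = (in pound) 0.01031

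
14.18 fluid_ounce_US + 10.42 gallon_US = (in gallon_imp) 8.769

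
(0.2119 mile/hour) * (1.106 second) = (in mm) 104.8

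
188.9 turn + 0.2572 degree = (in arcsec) 2.448e+08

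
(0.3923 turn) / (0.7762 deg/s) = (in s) 181.9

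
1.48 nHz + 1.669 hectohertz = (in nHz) 1.669e+11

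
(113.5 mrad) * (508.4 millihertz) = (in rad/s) 0.0577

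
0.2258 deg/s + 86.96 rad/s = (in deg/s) 4983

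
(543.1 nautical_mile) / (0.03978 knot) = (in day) 568.9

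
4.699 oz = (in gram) 133.2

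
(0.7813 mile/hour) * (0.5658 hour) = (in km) 0.7114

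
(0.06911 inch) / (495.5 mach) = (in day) 1.204e-13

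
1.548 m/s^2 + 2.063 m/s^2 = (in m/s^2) 3.611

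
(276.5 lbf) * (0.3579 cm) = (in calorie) 1.052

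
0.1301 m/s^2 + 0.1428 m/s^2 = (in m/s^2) 0.2729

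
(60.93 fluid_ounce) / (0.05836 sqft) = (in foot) 1.09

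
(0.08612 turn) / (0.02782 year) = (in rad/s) 6.168e-07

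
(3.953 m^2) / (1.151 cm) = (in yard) 375.6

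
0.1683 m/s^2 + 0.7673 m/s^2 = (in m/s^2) 0.9356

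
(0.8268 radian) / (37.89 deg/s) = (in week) 2.067e-06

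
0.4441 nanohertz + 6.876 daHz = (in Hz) 68.76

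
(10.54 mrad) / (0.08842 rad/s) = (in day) 1.38e-06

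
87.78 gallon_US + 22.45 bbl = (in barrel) 24.54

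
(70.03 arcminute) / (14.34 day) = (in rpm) 1.57e-07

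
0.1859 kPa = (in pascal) 185.9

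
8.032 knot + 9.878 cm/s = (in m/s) 4.231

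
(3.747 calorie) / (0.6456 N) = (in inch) 956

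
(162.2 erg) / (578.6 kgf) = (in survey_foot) 9.379e-09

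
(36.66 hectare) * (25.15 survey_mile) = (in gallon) 3.92e+12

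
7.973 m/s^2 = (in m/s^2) 7.973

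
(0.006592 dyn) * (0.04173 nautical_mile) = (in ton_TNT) 1.218e-15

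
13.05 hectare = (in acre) 32.25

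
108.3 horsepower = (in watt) 8.076e+04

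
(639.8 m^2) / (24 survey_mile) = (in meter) 0.01656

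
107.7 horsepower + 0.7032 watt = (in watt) 8.031e+04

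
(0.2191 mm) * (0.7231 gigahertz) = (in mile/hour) 3.544e+05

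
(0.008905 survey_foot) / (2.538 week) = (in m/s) 1.768e-09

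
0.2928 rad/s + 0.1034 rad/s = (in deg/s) 22.7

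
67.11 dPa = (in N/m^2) 6.711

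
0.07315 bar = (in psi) 1.061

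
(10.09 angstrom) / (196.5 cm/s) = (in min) 8.558e-12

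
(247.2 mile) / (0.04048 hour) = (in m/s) 2730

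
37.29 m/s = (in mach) 0.1095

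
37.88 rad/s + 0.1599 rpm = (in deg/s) 2171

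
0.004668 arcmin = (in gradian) 8.644e-05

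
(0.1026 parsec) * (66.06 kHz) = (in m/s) 2.091e+20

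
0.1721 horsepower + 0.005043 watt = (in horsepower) 0.1721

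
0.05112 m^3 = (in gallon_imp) 11.24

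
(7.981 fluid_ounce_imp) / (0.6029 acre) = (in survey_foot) 3.049e-07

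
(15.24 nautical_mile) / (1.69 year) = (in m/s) 0.0005296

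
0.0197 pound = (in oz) 0.3152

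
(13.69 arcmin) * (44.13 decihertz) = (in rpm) 0.1678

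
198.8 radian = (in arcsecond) 4.101e+07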